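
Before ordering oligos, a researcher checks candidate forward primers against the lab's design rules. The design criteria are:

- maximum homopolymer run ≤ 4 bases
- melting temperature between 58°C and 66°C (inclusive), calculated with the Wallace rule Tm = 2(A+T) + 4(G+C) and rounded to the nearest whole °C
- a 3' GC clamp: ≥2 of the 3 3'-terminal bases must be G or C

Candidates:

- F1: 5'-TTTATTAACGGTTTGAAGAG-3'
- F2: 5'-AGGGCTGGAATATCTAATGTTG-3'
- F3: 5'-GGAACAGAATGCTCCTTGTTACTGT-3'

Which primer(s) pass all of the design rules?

None of the candidates satisfy all criteria.

F1 (20 nt, A=6 T=8 G=5 C=1): longest run = 3 ✓; Tm = 2·14 + 4·6 = 52°C, outside 58–66°C ✗; 3' end GAG has 2 G/C ✓ — fails.
F2 (22 nt, A=6 T=7 G=7 C=2): longest run = 3 ✓; Tm = 2·13 + 4·9 = 62°C ✓; 3' end TTG has 1 G/C, need ≥2 ✗ — fails.
F3 (25 nt, A=6 T=8 G=6 C=5): longest run = 2 ✓; Tm = 2·14 + 4·11 = 72°C, outside 58–66°C ✗; 3' end TGT has 1 G/C, need ≥2 ✗ — fails.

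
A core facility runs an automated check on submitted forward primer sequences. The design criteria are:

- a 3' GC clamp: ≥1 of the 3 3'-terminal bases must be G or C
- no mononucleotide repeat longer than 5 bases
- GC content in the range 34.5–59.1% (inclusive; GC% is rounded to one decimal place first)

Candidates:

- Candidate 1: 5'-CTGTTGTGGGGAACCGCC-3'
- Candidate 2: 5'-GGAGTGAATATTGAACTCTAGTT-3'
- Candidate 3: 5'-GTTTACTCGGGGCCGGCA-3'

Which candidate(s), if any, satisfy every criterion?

Candidate 1 (18 nt, A=2 T=4 G=7 C=5): 3' end GCC has 3 G/C ✓; longest run = 4 ✓; GC 12/18 = 66.7%, outside 34.5–59.1% ✗ — fails.
Candidate 2 (23 nt, A=7 T=8 G=6 C=2): 3' end GTT has 1 G/C ✓; longest run = 2 ✓; GC 8/23 = 34.8% ✓ — passes.
Candidate 3 (18 nt, A=2 T=4 G=7 C=5): 3' end GCA has 2 G/C ✓; longest run = 4 ✓; GC 12/18 = 66.7%, outside 34.5–59.1% ✗ — fails.

Candidate 2 only.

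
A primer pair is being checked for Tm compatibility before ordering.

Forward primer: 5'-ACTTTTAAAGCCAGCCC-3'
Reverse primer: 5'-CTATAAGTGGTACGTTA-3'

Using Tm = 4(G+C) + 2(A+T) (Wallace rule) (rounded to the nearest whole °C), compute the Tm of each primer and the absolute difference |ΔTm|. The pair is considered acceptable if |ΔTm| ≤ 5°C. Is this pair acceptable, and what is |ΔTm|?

Forward: A=5 T=4 G=2 C=6 → Tm = 2·9 + 4·8 = 50°C.
Reverse: A=5 T=6 G=4 C=2 → Tm = 2·11 + 4·6 = 46°C.
|ΔTm| = |50 − 46| = 4°C, ≤ 5°C.

|ΔTm| = 4°C; the pair is acceptable.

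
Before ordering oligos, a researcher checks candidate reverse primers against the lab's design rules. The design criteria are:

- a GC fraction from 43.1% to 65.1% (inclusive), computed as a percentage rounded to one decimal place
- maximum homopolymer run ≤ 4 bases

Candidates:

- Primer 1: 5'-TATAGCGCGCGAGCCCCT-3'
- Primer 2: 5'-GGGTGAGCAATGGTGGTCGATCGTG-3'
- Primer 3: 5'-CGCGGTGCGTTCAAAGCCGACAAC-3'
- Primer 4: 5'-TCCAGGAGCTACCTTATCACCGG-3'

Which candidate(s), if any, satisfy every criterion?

Primer 2, Primer 3 and Primer 4.

Primer 1 (18 nt, A=3 T=3 G=5 C=7): GC 12/18 = 66.7%, outside 43.1–65.1% ✗; longest run = 4 ✓ — fails.
Primer 2 (25 nt, A=4 T=6 G=12 C=3): GC 15/25 = 60.0% ✓; longest run = 3 ✓ — passes.
Primer 3 (24 nt, A=6 T=3 G=7 C=8): GC 15/24 = 62.5% ✓; longest run = 3 ✓ — passes.
Primer 4 (23 nt, A=5 T=5 G=5 C=8): GC 13/23 = 56.5% ✓; longest run = 2 ✓ — passes.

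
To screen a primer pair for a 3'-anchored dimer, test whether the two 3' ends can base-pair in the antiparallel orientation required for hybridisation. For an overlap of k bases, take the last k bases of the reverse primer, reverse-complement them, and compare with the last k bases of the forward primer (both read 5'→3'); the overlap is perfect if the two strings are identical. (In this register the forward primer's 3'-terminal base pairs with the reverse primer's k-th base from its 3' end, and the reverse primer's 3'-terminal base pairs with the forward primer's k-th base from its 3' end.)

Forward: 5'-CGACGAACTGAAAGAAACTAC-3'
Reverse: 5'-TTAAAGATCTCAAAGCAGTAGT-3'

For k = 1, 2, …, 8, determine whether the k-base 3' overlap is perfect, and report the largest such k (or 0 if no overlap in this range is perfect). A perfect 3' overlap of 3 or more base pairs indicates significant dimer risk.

Last 8 bases (5'→3') — forward …GAAACTAC, reverse …GCAGTAGT.
Reverse complement of the reverse primer's last 8 bases: ACTACTGC; its first k bases are the reverse complement of the reverse primer's last k bases, so a perfect k-base overlap needs the forward primer's last k bases to equal them.
Comparing (forward last k vs required): k=1: C vs A ✗; k=2: AC vs AC ✓; k=3: TAC vs ACT ✗; k=4: CTAC vs ACTA ✗; k=5: ACTAC vs ACTAC ✓; k=6: AACTAC vs ACTACT ✗; k=7: AAACTAC vs ACTACTG ✗; k=8: GAAACTAC vs ACTACTGC ✗.
Perfect overlaps at k = 2, 5; the largest is 5.

Longest perfect overlap: 5 complementary base pairs; significant dimer risk (threshold 3).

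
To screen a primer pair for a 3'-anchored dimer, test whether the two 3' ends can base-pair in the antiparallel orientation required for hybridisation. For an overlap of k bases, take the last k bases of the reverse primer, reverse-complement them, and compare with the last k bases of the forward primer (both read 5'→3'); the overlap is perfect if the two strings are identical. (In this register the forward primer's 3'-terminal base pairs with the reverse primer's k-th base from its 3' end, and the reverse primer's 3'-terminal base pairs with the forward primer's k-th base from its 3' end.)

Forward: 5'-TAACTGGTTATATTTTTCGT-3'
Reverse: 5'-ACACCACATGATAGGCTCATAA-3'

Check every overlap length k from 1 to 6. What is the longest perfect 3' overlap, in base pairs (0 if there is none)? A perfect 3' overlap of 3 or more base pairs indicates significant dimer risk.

Last 6 bases (5'→3') — forward …TTTCGT, reverse …TCATAA.
Reverse complement of the reverse primer's last 6 bases: TTATGA; its first k bases are the reverse complement of the reverse primer's last k bases, so a perfect k-base overlap needs the forward primer's last k bases to equal them.
Comparing (forward last k vs required): k=1: T vs T ✓; k=2: GT vs TT ✗; k=3: CGT vs TTA ✗; k=4: TCGT vs TTAT ✗; k=5: TTCGT vs TTATG ✗; k=6: TTTCGT vs TTATGA ✗.
Only k = 1 is perfect, so the longest perfect 3' overlap is 1.

Longest perfect overlap: 1 complementary base pair; below the dimer-risk threshold (threshold 3).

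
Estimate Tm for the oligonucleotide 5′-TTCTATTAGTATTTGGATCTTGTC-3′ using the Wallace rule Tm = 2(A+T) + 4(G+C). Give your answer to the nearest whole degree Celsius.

Base counts: A=4, T=13, G=4, C=3 (length 24).
Tm = 2·(4+13) + 4·(4+3) = 2·17 + 4·7 = 34 + 28 = 62°C.

62°C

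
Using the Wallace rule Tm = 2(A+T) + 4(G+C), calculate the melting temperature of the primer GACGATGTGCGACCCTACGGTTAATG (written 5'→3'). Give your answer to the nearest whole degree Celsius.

Base counts: A=6, T=6, G=8, C=6 (length 26).
Tm = 2·(6+6) + 4·(8+6) = 2·12 + 4·14 = 24 + 56 = 80°C.

80°C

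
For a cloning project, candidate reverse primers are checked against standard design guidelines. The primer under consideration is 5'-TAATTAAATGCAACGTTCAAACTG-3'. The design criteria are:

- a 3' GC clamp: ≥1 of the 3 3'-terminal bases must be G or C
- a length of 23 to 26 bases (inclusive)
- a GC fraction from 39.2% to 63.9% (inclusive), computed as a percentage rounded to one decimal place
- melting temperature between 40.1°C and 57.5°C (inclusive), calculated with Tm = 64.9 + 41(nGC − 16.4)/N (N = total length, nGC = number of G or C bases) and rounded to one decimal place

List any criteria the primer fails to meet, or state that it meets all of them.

Base counts: A=10, T=7, G=3, C=4 (length 24).
GC clamp: 3' end CTG has 2 G/C ✓
length: length 24 ✓
GC content: GC 7/24 = 29.2%, outside 39.2–63.9% ✗
Tm: Tm = 64.9 + 41·(7 − 16.4)/24 = 48.8°C ✓

Fails: GC content.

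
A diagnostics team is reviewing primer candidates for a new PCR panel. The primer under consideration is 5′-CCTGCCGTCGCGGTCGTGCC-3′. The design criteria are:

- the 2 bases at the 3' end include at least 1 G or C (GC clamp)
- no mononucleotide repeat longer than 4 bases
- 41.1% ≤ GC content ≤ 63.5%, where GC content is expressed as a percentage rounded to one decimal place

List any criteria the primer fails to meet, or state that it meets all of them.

Fails: GC content.

Base counts: A=0, T=4, G=7, C=9 (length 20).
GC clamp: 3' end CC has 2 G/C ✓
homopolymer run: longest run = 2 ✓
GC content: GC 16/20 = 80.0%, outside 41.1–63.5% ✗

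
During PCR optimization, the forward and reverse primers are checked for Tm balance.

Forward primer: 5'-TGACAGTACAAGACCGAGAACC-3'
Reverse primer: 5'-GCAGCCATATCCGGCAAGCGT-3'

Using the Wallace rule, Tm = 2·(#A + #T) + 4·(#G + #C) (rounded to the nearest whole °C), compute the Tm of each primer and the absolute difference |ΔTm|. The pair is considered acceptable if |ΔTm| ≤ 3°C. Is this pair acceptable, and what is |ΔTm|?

Forward: A=9 T=2 G=5 C=6 → Tm = 2·11 + 4·11 = 66°C.
Reverse: A=5 T=3 G=6 C=7 → Tm = 2·8 + 4·13 = 68°C.
|ΔTm| = |66 − 68| = 2°C, ≤ 3°C.

|ΔTm| = 2°C; the pair is acceptable.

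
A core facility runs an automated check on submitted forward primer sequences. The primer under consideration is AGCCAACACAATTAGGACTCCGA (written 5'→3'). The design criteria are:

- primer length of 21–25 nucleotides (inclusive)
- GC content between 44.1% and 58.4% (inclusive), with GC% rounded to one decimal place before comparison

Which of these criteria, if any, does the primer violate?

Meets all criteria.

Base counts: A=9, T=3, G=4, C=7 (length 23).
length: length 23 ✓
GC content: GC 11/23 = 47.8% ✓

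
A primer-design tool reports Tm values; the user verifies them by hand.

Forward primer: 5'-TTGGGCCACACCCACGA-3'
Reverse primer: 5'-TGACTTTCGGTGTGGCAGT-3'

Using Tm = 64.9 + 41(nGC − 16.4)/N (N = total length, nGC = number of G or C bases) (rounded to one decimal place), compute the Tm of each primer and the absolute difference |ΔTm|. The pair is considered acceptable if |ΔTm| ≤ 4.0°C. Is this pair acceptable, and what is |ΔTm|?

|ΔTm| = 0.8°C; the pair is acceptable.

Forward: G+C = 11, N = 17 → Tm = 64.9 + 41·(11 − 16.4)/17 = 51.9°C.
Reverse: G+C = 10, N = 19 → Tm = 64.9 + 41·(10 − 16.4)/19 = 51.1°C.
|ΔTm| = |51.9 − 51.1| = 0.8°C, ≤ 4.0°C.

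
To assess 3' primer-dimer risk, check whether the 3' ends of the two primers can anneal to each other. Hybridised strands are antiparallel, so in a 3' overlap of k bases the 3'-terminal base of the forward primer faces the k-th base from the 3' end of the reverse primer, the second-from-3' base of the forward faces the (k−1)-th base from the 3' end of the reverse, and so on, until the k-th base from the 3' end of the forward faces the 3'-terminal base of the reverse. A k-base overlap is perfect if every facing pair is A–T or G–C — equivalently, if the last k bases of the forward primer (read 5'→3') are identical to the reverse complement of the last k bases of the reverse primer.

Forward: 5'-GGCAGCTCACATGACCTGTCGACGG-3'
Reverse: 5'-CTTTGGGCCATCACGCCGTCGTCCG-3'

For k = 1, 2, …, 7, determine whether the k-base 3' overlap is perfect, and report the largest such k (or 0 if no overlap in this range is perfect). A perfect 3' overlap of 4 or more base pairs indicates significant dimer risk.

Last 7 bases (5'→3') — forward …TCGACGG, reverse …TCGTCCG.
Reverse complement of the reverse primer's last 7 bases: CGGACGA; its first k bases are the reverse complement of the reverse primer's last k bases, so a perfect k-base overlap needs the forward primer's last k bases to equal them.
Comparing (forward last k vs required): k=1: G vs C ✗; k=2: GG vs CG ✗; k=3: CGG vs CGG ✓; k=4: ACGG vs CGGA ✗; k=5: GACGG vs CGGAC ✗; k=6: CGACGG vs CGGACG ✗; k=7: TCGACGG vs CGGACGA ✗.
Only k = 3 is perfect, so the longest perfect 3' overlap is 3.

Longest perfect overlap: 3 complementary base pairs; below the dimer-risk threshold (threshold 4).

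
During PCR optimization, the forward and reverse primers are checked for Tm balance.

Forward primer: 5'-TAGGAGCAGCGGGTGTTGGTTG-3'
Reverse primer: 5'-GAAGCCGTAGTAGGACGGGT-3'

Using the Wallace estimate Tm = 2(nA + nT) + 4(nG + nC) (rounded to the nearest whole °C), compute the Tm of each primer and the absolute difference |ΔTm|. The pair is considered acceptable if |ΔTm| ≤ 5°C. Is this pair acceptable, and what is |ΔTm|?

|ΔTm| = 6°C; the pair is not acceptable.

Forward: A=3 T=6 G=11 C=2 → Tm = 2·9 + 4·13 = 70°C.
Reverse: A=5 T=3 G=9 C=3 → Tm = 2·8 + 4·12 = 64°C.
|ΔTm| = |70 − 64| = 6°C, > 5°C.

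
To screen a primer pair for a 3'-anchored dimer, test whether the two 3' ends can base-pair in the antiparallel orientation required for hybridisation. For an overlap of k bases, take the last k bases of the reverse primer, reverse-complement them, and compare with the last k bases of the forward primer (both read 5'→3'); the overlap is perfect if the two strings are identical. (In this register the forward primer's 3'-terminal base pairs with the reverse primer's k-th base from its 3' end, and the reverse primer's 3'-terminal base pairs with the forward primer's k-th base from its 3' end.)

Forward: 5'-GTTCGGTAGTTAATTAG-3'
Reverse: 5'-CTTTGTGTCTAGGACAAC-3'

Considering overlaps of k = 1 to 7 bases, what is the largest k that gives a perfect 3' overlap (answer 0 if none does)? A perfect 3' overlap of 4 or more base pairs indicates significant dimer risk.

Longest perfect overlap: 1 complementary base pair; below the dimer-risk threshold (threshold 4).

Last 7 bases (5'→3') — forward …TAATTAG, reverse …GGACAAC.
Reverse complement of the reverse primer's last 7 bases: GTTGTCC; its first k bases are the reverse complement of the reverse primer's last k bases, so a perfect k-base overlap needs the forward primer's last k bases to equal them.
Comparing (forward last k vs required): k=1: G vs G ✓; k=2: AG vs GT ✗; k=3: TAG vs GTT ✗; k=4: TTAG vs GTTG ✗; k=5: ATTAG vs GTTGT ✗; k=6: AATTAG vs GTTGTC ✗; k=7: TAATTAG vs GTTGTCC ✗.
Only k = 1 is perfect, so the longest perfect 3' overlap is 1.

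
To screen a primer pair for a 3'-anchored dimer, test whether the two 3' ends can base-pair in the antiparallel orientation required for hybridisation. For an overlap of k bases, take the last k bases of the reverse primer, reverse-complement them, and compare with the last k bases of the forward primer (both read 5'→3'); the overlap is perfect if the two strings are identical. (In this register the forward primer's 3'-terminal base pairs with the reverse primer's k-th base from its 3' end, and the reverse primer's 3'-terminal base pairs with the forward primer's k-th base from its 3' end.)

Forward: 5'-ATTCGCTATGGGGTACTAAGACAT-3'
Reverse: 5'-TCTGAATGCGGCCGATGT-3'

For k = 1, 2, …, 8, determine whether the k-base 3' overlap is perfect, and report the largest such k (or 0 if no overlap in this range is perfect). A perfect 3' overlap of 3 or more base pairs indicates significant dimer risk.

Last 8 bases (5'→3') — forward …TAAGACAT, reverse …GCCGATGT.
Reverse complement of the reverse primer's last 8 bases: ACATCGGC; its first k bases are the reverse complement of the reverse primer's last k bases, so a perfect k-base overlap needs the forward primer's last k bases to equal them.
Comparing (forward last k vs required): k=1: T vs A ✗; k=2: AT vs AC ✗; k=3: CAT vs ACA ✗; k=4: ACAT vs ACAT ✓; k=5: GACAT vs ACATC ✗; k=6: AGACAT vs ACATCG ✗; k=7: AAGACAT vs ACATCGG ✗; k=8: TAAGACAT vs ACATCGGC ✗.
Only k = 4 is perfect, so the longest perfect 3' overlap is 4.

Longest perfect overlap: 4 complementary base pairs; significant dimer risk (threshold 3).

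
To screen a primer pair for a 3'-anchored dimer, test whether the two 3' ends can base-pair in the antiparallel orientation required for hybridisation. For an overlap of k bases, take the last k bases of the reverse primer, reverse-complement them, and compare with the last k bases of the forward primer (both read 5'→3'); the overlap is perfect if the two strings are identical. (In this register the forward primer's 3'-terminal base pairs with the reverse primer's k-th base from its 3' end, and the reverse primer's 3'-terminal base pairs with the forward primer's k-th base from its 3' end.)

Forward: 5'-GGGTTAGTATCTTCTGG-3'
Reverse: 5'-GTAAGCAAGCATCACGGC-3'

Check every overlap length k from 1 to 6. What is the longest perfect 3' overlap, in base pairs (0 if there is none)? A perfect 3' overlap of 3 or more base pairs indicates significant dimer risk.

Longest perfect overlap: 1 complementary base pair; below the dimer-risk threshold (threshold 3).

Last 6 bases (5'→3') — forward …TTCTGG, reverse …CACGGC.
Reverse complement of the reverse primer's last 6 bases: GCCGTG; its first k bases are the reverse complement of the reverse primer's last k bases, so a perfect k-base overlap needs the forward primer's last k bases to equal them.
Comparing (forward last k vs required): k=1: G vs G ✓; k=2: GG vs GC ✗; k=3: TGG vs GCC ✗; k=4: CTGG vs GCCG ✗; k=5: TCTGG vs GCCGT ✗; k=6: TTCTGG vs GCCGTG ✗.
Only k = 1 is perfect, so the longest perfect 3' overlap is 1.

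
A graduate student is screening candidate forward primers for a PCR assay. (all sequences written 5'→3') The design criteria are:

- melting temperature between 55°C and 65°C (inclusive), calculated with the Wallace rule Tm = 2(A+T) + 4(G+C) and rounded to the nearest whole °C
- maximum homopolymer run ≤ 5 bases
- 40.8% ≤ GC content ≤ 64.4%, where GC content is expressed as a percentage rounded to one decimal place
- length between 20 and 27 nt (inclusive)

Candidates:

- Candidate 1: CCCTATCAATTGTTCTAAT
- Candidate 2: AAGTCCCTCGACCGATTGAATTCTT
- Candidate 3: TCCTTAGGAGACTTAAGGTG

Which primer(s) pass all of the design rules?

Candidate 3 only.

Candidate 1 (19 nt, A=5 T=8 G=1 C=5): Tm = 2·13 + 4·6 = 50°C, outside 55–65°C ✗; longest run = 3 ✓; GC 6/19 = 31.6%, outside 40.8–64.4% ✗; length 19, outside 20–27 ✗ — fails.
Candidate 2 (25 nt, A=6 T=8 G=4 C=7): Tm = 2·14 + 4·11 = 72°C, outside 55–65°C ✗; longest run = 3 ✓; GC 11/25 = 44.0% ✓; length 25 ✓ — fails.
Candidate 3 (20 nt, A=5 T=6 G=6 C=3): Tm = 2·11 + 4·9 = 58°C ✓; longest run = 2 ✓; GC 9/20 = 45.0% ✓; length 20 ✓ — passes.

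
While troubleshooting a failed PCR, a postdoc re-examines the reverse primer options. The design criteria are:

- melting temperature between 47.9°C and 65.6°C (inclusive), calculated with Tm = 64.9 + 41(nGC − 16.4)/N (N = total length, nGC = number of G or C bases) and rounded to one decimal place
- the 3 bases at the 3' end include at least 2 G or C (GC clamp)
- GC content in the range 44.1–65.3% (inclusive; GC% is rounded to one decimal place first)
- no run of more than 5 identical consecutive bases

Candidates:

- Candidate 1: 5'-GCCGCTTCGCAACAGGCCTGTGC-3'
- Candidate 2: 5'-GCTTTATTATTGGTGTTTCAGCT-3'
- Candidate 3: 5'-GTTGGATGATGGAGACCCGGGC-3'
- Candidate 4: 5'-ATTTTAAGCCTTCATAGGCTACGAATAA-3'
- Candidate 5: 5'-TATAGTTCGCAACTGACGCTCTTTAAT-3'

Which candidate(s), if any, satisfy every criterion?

Candidate 1 (23 nt, A=3 T=4 G=7 C=9): Tm = 64.9 + 41·(16 − 16.4)/23 = 64.2°C ✓; 3' end TGC has 2 G/C ✓; GC 16/23 = 69.6%, outside 44.1–65.3% ✗; longest run = 2 ✓ — fails.
Candidate 2 (23 nt, A=3 T=12 G=5 C=3): Tm = 64.9 + 41·(8 − 16.4)/23 = 49.9°C ✓; 3' end GCT has 2 G/C ✓; GC 8/23 = 34.8%, outside 44.1–65.3% ✗; longest run = 3 ✓ — fails.
Candidate 3 (22 nt, A=4 T=4 G=10 C=4): Tm = 64.9 + 41·(14 − 16.4)/22 = 60.4°C ✓; 3' end GGC has 3 G/C ✓; GC 14/22 = 63.6% ✓; longest run = 3 ✓ — passes.
Candidate 4 (28 nt, A=10 T=9 G=4 C=5): Tm = 64.9 + 41·(9 − 16.4)/28 = 54.1°C ✓; 3' end TAA has 0 G/C, need ≥2 ✗; GC 9/28 = 32.1%, outside 44.1–65.3% ✗; longest run = 4 ✓ — fails.
Candidate 5 (27 nt, A=7 T=10 G=4 C=6): Tm = 64.9 + 41·(10 − 16.4)/27 = 55.2°C ✓; 3' end AAT has 0 G/C, need ≥2 ✗; GC 10/27 = 37.0%, outside 44.1–65.3% ✗; longest run = 3 ✓ — fails.

Candidate 3 only.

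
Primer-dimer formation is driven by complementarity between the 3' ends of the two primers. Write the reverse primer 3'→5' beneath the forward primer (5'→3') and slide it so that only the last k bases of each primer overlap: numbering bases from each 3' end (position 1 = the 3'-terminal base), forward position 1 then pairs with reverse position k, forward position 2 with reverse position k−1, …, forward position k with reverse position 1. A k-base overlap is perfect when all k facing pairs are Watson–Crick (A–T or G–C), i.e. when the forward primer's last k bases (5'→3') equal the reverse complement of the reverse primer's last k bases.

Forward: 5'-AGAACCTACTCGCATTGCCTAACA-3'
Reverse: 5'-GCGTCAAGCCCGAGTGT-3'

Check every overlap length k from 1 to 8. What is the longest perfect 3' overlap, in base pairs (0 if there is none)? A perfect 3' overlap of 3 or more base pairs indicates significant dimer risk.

Last 8 bases (5'→3') — forward …GCCTAACA, reverse …CCGAGTGT.
Reverse complement of the reverse primer's last 8 bases: ACACTCGG; its first k bases are the reverse complement of the reverse primer's last k bases, so a perfect k-base overlap needs the forward primer's last k bases to equal them.
Comparing (forward last k vs required): k=1: A vs A ✓; k=2: CA vs AC ✗; k=3: ACA vs ACA ✓; k=4: AACA vs ACAC ✗; k=5: TAACA vs ACACT ✗; k=6: CTAACA vs ACACTC ✗; k=7: CCTAACA vs ACACTCG ✗; k=8: GCCTAACA vs ACACTCGG ✗.
Perfect overlaps at k = 1, 3; the largest is 3.

Longest perfect overlap: 3 complementary base pairs; significant dimer risk (threshold 3).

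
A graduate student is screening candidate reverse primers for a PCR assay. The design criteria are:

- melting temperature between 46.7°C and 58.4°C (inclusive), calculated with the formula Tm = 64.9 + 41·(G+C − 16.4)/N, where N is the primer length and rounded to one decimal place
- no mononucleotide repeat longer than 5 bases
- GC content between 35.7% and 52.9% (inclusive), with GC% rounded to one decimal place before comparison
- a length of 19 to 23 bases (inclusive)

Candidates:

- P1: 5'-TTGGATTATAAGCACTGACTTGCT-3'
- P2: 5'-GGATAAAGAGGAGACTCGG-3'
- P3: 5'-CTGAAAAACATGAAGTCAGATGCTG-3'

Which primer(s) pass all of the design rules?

P2 only.

P1 (24 nt, A=6 T=9 G=5 C=4): Tm = 64.9 + 41·(9 − 16.4)/24 = 52.3°C ✓; longest run = 2 ✓; GC 9/24 = 37.5% ✓; length 24, outside 19–23 ✗ — fails.
P2 (19 nt, A=7 T=2 G=8 C=2): Tm = 64.9 + 41·(10 − 16.4)/19 = 51.1°C ✓; longest run = 3 ✓; GC 10/19 = 52.6% ✓; length 19 ✓ — passes.
P3 (25 nt, A=10 T=5 G=6 C=4): Tm = 64.9 + 41·(10 − 16.4)/25 = 54.4°C ✓; longest run = 5 ✓; GC 10/25 = 40.0% ✓; length 25, outside 19–23 ✗ — fails.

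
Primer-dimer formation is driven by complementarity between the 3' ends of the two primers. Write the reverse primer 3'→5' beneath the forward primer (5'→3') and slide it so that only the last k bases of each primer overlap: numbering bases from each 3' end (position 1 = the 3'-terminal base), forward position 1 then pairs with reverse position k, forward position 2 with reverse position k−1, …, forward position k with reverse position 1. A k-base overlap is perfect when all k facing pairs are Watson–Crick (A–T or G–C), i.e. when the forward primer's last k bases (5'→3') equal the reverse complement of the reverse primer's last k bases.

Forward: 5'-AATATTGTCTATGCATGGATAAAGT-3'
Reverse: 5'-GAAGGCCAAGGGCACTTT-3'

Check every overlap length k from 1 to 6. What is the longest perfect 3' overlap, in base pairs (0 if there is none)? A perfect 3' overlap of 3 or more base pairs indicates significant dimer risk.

Longest perfect overlap: 5 complementary base pairs; significant dimer risk (threshold 3).

Last 6 bases (5'→3') — forward …TAAAGT, reverse …CACTTT.
Reverse complement of the reverse primer's last 6 bases: AAAGTG; its first k bases are the reverse complement of the reverse primer's last k bases, so a perfect k-base overlap needs the forward primer's last k bases to equal them.
Comparing (forward last k vs required): k=1: T vs A ✗; k=2: GT vs AA ✗; k=3: AGT vs AAA ✗; k=4: AAGT vs AAAG ✗; k=5: AAAGT vs AAAGT ✓; k=6: TAAAGT vs AAAGTG ✗.
Only k = 5 is perfect, so the longest perfect 3' overlap is 5.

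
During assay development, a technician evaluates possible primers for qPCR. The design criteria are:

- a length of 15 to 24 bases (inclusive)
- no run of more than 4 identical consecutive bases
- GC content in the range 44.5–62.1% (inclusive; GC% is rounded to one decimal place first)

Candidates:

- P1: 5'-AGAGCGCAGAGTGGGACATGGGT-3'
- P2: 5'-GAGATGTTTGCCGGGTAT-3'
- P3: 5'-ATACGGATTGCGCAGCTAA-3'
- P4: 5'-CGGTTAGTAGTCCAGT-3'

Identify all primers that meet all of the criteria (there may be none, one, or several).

P1, P2, P3 and P4.

P1 (23 nt, A=6 T=3 G=11 C=3): length 23 ✓; longest run = 3 ✓; GC 14/23 = 60.9% ✓ — passes.
P2 (18 nt, A=3 T=6 G=7 C=2): length 18 ✓; longest run = 3 ✓; GC 9/18 = 50.0% ✓ — passes.
P3 (19 nt, A=6 T=4 G=5 C=4): length 19 ✓; longest run = 2 ✓; GC 9/19 = 47.4% ✓ — passes.
P4 (16 nt, A=3 T=5 G=5 C=3): length 16 ✓; longest run = 2 ✓; GC 8/16 = 50.0% ✓ — passes.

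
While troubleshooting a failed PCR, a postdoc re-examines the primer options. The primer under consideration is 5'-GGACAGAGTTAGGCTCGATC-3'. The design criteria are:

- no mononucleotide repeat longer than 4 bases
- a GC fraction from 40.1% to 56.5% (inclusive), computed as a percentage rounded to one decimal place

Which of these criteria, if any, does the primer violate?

Base counts: A=5, T=4, G=7, C=4 (length 20).
homopolymer run: longest run = 2 ✓
GC content: GC 11/20 = 55.0% ✓

Meets all criteria.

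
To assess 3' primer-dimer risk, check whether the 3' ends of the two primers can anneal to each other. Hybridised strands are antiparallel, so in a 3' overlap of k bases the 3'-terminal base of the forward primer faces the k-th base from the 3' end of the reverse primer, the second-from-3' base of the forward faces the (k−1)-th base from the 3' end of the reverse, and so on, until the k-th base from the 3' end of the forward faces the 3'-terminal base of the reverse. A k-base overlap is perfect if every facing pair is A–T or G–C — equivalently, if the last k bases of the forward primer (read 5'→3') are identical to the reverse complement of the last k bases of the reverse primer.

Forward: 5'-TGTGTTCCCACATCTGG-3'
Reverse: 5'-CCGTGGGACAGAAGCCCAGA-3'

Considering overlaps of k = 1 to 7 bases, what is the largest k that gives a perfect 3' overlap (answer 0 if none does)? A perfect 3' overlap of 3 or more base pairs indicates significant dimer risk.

Longest perfect overlap: 5 complementary base pairs; significant dimer risk (threshold 3).

Last 7 bases (5'→3') — forward …CATCTGG, reverse …GCCCAGA.
Reverse complement of the reverse primer's last 7 bases: TCTGGGC; its first k bases are the reverse complement of the reverse primer's last k bases, so a perfect k-base overlap needs the forward primer's last k bases to equal them.
Comparing (forward last k vs required): k=1: G vs T ✗; k=2: GG vs TC ✗; k=3: TGG vs TCT ✗; k=4: CTGG vs TCTG ✗; k=5: TCTGG vs TCTGG ✓; k=6: ATCTGG vs TCTGGG ✗; k=7: CATCTGG vs TCTGGGC ✗.
Only k = 5 is perfect, so the longest perfect 3' overlap is 5.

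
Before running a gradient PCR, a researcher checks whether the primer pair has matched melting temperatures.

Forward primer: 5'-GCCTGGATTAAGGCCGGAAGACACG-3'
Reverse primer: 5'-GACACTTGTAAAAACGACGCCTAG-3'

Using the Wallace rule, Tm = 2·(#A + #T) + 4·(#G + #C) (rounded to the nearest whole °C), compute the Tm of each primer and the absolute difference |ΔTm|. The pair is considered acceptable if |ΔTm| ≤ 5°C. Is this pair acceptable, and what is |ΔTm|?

Forward: A=7 T=3 G=9 C=6 → Tm = 2·10 + 4·15 = 80°C.
Reverse: A=9 T=4 G=5 C=6 → Tm = 2·13 + 4·11 = 70°C.
|ΔTm| = |80 − 70| = 10°C, > 5°C.

|ΔTm| = 10°C; the pair is not acceptable.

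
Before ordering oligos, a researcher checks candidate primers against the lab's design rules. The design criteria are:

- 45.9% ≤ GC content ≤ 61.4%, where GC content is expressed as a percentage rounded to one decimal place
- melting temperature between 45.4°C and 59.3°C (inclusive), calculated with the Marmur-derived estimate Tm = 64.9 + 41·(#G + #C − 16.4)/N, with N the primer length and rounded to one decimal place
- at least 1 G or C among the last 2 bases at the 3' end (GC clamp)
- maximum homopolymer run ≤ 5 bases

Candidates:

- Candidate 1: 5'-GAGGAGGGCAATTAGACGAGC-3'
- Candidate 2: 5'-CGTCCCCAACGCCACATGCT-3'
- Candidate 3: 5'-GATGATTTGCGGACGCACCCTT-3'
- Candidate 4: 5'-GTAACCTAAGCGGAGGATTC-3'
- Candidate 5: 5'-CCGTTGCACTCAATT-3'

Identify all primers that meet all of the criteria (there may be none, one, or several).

Candidate 1 (21 nt, A=7 T=2 G=9 C=3): GC 12/21 = 57.1% ✓; Tm = 64.9 + 41·(12 − 16.4)/21 = 56.3°C ✓; 3' end GC has 2 G/C ✓; longest run = 3 ✓ — passes.
Candidate 2 (20 nt, A=4 T=3 G=3 C=10): GC 13/20 = 65.0%, outside 45.9–61.4% ✗; Tm = 64.9 + 41·(13 − 16.4)/20 = 57.9°C ✓; 3' end CT has 1 G/C ✓; longest run = 4 ✓ — fails.
Candidate 3 (22 nt, A=4 T=6 G=6 C=6): GC 12/22 = 54.5% ✓; Tm = 64.9 + 41·(12 − 16.4)/22 = 56.7°C ✓; 3' end TT has 0 G/C, need ≥1 ✗; longest run = 3 ✓ — fails.
Candidate 4 (20 nt, A=6 T=4 G=6 C=4): GC 10/20 = 50.0% ✓; Tm = 64.9 + 41·(10 − 16.4)/20 = 51.8°C ✓; 3' end TC has 1 G/C ✓; longest run = 2 ✓ — passes.
Candidate 5 (15 nt, A=3 T=5 G=2 C=5): GC 7/15 = 46.7% ✓; Tm = 64.9 + 41·(7 − 16.4)/15 = 39.2°C, outside 45.4–59.3°C ✗; 3' end TT has 0 G/C, need ≥1 ✗; longest run = 2 ✓ — fails.

Candidate 1 and Candidate 4.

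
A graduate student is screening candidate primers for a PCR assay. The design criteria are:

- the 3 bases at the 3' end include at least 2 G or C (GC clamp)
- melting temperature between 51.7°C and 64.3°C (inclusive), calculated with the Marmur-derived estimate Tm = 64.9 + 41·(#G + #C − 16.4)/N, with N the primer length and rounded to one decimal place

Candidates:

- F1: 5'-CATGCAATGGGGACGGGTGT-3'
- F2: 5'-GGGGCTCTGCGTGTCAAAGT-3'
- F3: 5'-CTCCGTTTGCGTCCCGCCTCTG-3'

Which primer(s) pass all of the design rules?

F3 only.

F1 (20 nt, A=4 T=4 G=9 C=3): 3' end TGT has 1 G/C, need ≥2 ✗; Tm = 64.9 + 41·(12 − 16.4)/20 = 55.9°C ✓ — fails.
F2 (20 nt, A=3 T=5 G=8 C=4): 3' end AGT has 1 G/C, need ≥2 ✗; Tm = 64.9 + 41·(12 − 16.4)/20 = 55.9°C ✓ — fails.
F3 (22 nt, A=0 T=7 G=5 C=10): 3' end CTG has 2 G/C ✓; Tm = 64.9 + 41·(15 − 16.4)/22 = 62.3°C ✓ — passes.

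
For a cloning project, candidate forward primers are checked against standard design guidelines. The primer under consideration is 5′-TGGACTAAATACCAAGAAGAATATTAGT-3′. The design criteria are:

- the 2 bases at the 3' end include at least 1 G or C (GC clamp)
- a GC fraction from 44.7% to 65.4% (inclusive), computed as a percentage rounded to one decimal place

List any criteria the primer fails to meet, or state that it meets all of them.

Fails: GC content.

Base counts: A=13, T=7, G=5, C=3 (length 28).
GC clamp: 3' end GT has 1 G/C ✓
GC content: GC 8/28 = 28.6%, outside 44.7–65.4% ✗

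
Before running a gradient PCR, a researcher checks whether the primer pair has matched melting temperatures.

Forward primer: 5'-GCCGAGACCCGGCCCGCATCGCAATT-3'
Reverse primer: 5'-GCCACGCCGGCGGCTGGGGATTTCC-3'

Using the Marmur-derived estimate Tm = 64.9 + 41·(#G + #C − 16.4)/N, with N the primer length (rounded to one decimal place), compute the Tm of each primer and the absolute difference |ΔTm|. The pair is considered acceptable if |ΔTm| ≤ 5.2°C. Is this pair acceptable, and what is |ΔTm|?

Forward: G+C = 18, N = 26 → Tm = 64.9 + 41·(18 − 16.4)/26 = 67.4°C.
Reverse: G+C = 19, N = 25 → Tm = 64.9 + 41·(19 − 16.4)/25 = 69.2°C.
|ΔTm| = |67.4 − 69.2| = 1.8°C, ≤ 5.2°C.

|ΔTm| = 1.8°C; the pair is acceptable.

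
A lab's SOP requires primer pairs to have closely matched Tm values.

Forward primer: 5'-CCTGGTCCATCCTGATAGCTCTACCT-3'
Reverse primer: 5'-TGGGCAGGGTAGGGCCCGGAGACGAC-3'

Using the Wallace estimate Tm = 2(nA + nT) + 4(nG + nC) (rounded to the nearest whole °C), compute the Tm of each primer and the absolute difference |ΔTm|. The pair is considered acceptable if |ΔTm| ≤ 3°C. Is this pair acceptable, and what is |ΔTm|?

|ΔTm| = 10°C; the pair is not acceptable.

Forward: A=4 T=8 G=4 C=10 → Tm = 2·12 + 4·14 = 80°C.
Reverse: A=5 T=2 G=13 C=6 → Tm = 2·7 + 4·19 = 90°C.
|ΔTm| = |80 − 90| = 10°C, > 3°C.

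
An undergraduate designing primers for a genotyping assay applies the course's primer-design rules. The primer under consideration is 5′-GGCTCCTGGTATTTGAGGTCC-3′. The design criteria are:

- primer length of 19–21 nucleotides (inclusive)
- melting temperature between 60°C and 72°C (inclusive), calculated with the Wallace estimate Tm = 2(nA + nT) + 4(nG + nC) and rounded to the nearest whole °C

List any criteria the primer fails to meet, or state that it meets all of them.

Base counts: A=2, T=7, G=7, C=5 (length 21).
length: length 21 ✓
Tm: Tm = 2·9 + 4·12 = 66°C ✓

Meets all criteria.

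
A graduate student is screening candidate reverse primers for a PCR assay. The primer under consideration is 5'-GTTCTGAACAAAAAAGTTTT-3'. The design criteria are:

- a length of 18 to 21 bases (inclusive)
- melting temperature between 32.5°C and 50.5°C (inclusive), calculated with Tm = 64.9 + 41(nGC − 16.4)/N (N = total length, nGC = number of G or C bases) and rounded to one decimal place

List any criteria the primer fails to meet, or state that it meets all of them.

Meets all criteria.

Base counts: A=8, T=7, G=3, C=2 (length 20).
length: length 20 ✓
Tm: Tm = 64.9 + 41·(5 − 16.4)/20 = 41.5°C ✓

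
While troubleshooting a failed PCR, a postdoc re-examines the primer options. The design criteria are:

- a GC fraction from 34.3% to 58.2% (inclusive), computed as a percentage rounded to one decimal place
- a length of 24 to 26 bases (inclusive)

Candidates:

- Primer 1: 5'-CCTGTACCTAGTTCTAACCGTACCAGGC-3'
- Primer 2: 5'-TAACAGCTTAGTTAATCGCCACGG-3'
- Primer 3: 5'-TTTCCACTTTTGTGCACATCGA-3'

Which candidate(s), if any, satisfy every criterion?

Primer 2 only.

Primer 1 (28 nt, A=6 T=7 G=5 C=10): GC 15/28 = 53.6% ✓; length 28, outside 24–26 ✗ — fails.
Primer 2 (24 nt, A=7 T=6 G=5 C=6): GC 11/24 = 45.8% ✓; length 24 ✓ — passes.
Primer 3 (22 nt, A=4 T=9 G=3 C=6): GC 9/22 = 40.9% ✓; length 22, outside 24–26 ✗ — fails.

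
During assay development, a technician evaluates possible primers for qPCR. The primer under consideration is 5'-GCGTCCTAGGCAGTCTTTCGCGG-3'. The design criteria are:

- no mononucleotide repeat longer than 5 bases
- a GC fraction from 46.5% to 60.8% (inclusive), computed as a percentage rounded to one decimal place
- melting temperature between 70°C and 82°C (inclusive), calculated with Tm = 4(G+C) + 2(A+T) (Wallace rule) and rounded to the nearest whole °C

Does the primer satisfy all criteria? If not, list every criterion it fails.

Base counts: A=2, T=6, G=8, C=7 (length 23).
homopolymer run: longest run = 3 ✓
GC content: GC 15/23 = 65.2%, outside 46.5–60.8% ✗
Tm: Tm = 2·8 + 4·15 = 76°C ✓

Fails: GC content.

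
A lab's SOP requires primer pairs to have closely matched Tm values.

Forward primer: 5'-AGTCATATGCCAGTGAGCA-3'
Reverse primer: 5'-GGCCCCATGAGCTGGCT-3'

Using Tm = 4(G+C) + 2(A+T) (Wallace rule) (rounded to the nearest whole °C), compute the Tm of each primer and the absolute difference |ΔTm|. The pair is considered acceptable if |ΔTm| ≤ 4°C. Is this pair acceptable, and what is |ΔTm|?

|ΔTm| = 2°C; the pair is acceptable.

Forward: A=6 T=4 G=5 C=4 → Tm = 2·10 + 4·9 = 56°C.
Reverse: A=2 T=3 G=6 C=6 → Tm = 2·5 + 4·12 = 58°C.
|ΔTm| = |56 − 58| = 2°C, ≤ 4°C.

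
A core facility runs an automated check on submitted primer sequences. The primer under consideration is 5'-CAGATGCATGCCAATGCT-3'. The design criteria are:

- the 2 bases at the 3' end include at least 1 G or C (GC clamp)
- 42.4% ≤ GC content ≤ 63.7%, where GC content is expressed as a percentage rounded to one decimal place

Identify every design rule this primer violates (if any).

Base counts: A=5, T=4, G=4, C=5 (length 18).
GC clamp: 3' end CT has 1 G/C ✓
GC content: GC 9/18 = 50.0% ✓

Meets all criteria.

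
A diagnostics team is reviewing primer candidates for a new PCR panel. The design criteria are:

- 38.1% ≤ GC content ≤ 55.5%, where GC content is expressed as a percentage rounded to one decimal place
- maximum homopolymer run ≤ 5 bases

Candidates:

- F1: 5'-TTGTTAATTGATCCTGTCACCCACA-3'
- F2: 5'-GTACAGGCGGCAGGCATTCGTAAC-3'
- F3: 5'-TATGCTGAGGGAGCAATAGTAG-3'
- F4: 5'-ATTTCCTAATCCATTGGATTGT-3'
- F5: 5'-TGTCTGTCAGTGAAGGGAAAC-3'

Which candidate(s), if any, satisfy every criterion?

F1 (25 nt, A=6 T=9 G=3 C=7): GC 10/25 = 40.0% ✓; longest run = 3 ✓ — passes.
F2 (24 nt, A=6 T=4 G=8 C=6): GC 14/24 = 58.3%, outside 38.1–55.5% ✗; longest run = 2 ✓ — fails.
F3 (22 nt, A=7 T=5 G=8 C=2): GC 10/22 = 45.5% ✓; longest run = 3 ✓ — passes.
F4 (22 nt, A=5 T=10 G=3 C=4): GC 7/22 = 31.8%, outside 38.1–55.5% ✗; longest run = 3 ✓ — fails.
F5 (21 nt, A=6 T=5 G=7 C=3): GC 10/21 = 47.6% ✓; longest run = 3 ✓ — passes.

F1, F3 and F5.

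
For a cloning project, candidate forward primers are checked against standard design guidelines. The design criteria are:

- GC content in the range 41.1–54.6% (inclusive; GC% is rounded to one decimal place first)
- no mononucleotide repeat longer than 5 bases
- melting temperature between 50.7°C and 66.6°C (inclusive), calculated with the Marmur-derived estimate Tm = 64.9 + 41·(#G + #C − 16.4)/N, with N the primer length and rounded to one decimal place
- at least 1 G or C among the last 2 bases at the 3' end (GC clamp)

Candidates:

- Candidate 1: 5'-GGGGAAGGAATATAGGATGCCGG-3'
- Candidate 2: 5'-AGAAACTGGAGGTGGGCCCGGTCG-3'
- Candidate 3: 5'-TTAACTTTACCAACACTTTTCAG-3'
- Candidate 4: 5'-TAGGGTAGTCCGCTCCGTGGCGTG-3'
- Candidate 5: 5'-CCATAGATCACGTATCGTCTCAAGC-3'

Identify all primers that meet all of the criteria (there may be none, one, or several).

Candidate 1 (23 nt, A=7 T=3 G=11 C=2): GC 13/23 = 56.5%, outside 41.1–54.6% ✗; longest run = 4 ✓; Tm = 64.9 + 41·(13 − 16.4)/23 = 58.8°C ✓; 3' end GG has 2 G/C ✓ — fails.
Candidate 2 (24 nt, A=5 T=3 G=11 C=5): GC 16/24 = 66.7%, outside 41.1–54.6% ✗; longest run = 3 ✓; Tm = 64.9 + 41·(16 − 16.4)/24 = 64.2°C ✓; 3' end CG has 2 G/C ✓ — fails.
Candidate 3 (23 nt, A=7 T=9 G=1 C=6): GC 7/23 = 30.4%, outside 41.1–54.6% ✗; longest run = 4 ✓; Tm = 64.9 + 41·(7 − 16.4)/23 = 48.1°C, outside 50.7–66.6°C ✗; 3' end AG has 1 G/C ✓ — fails.
Candidate 4 (24 nt, A=2 T=6 G=10 C=6): GC 16/24 = 66.7%, outside 41.1–54.6% ✗; longest run = 3 ✓; Tm = 64.9 + 41·(16 − 16.4)/24 = 64.2°C ✓; 3' end TG has 1 G/C ✓ — fails.
Candidate 5 (25 nt, A=7 T=6 G=4 C=8): GC 12/25 = 48.0% ✓; longest run = 2 ✓; Tm = 64.9 + 41·(12 − 16.4)/25 = 57.7°C ✓; 3' end GC has 2 G/C ✓ — passes.

Candidate 5 only.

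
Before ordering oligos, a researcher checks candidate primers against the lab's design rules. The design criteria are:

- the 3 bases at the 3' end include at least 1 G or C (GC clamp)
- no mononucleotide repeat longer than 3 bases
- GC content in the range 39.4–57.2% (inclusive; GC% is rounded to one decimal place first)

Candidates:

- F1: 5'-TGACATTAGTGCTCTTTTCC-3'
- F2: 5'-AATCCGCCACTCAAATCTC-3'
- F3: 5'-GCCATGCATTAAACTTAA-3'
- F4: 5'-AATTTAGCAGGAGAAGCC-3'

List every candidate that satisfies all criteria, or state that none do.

F1 (20 nt, A=3 T=9 G=3 C=5): 3' end TCC has 2 G/C ✓; longest run = 4, exceeds 3 ✗; GC 8/20 = 40.0% ✓ — fails.
F2 (19 nt, A=6 T=4 G=1 C=8): 3' end CTC has 2 G/C ✓; longest run = 3 ✓; GC 9/19 = 47.4% ✓ — passes.
F3 (18 nt, A=7 T=5 G=2 C=4): 3' end TAA has 0 G/C, need ≥1 ✗; longest run = 3 ✓; GC 6/18 = 33.3%, outside 39.4–57.2% ✗ — fails.
F4 (18 nt, A=7 T=3 G=5 C=3): 3' end GCC has 3 G/C ✓; longest run = 3 ✓; GC 8/18 = 44.4% ✓ — passes.

F2 and F4.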